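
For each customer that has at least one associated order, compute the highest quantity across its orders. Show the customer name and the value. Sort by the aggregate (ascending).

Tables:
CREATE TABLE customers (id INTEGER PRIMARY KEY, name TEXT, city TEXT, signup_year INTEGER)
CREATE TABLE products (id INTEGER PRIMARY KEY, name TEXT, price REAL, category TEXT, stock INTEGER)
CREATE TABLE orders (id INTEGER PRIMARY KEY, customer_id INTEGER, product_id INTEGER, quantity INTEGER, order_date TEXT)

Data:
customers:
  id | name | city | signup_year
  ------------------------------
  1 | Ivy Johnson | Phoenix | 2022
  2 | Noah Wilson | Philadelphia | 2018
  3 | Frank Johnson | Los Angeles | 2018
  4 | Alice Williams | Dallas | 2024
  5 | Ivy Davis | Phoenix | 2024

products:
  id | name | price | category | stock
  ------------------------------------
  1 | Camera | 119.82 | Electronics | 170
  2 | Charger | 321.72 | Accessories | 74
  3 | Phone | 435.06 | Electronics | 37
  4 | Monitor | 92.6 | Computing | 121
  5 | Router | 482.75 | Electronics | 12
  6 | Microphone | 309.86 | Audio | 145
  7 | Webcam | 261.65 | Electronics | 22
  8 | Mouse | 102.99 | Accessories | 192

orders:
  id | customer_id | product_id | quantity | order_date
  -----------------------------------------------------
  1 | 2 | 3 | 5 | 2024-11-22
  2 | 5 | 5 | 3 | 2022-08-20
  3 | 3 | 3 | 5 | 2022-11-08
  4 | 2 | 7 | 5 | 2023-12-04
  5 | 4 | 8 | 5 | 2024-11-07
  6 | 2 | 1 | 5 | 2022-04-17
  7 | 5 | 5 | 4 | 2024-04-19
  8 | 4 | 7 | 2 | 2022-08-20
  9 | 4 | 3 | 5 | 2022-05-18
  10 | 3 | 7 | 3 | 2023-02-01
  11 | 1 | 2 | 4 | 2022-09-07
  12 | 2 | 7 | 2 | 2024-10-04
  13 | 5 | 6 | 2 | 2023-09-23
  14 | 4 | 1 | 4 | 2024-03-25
SELECT p.name, MAX(c.quantity) AS max_quantity FROM orders c JOIN customers p ON c.customer_id = p.id GROUP BY p.id, p.name ORDER BY max_quantity ASC

Execution result:
name | max_quantity
Ivy Johnson | 4
Ivy Davis | 4
Noah Wilson | 5
Frank Johnson | 5
Alice Williams | 5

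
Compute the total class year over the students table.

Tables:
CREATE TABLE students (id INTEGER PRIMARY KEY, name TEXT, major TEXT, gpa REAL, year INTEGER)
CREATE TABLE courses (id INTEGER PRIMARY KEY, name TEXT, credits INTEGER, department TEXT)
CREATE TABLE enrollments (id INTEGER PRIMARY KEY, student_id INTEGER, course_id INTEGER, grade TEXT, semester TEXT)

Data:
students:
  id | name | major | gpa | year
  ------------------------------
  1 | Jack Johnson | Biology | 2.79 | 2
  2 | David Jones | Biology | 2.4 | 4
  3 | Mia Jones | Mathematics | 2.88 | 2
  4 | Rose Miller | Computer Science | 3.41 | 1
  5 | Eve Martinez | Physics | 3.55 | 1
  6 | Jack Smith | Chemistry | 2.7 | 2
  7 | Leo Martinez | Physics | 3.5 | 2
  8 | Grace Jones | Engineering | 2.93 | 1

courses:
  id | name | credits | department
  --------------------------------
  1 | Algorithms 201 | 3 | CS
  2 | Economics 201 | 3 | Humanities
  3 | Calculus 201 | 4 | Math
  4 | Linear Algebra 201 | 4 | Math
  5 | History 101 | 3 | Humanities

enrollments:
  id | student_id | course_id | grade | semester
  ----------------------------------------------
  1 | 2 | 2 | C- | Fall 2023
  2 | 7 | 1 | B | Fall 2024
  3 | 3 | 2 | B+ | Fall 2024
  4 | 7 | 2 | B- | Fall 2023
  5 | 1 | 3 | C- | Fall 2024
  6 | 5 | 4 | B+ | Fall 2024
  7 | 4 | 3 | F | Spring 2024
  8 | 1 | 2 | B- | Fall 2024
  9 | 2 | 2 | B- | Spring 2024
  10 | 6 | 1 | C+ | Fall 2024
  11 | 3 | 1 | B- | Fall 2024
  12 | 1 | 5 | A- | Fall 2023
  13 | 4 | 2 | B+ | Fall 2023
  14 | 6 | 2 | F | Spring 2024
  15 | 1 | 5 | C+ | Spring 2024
SELECT SUM(year) FROM students

Execution result:
15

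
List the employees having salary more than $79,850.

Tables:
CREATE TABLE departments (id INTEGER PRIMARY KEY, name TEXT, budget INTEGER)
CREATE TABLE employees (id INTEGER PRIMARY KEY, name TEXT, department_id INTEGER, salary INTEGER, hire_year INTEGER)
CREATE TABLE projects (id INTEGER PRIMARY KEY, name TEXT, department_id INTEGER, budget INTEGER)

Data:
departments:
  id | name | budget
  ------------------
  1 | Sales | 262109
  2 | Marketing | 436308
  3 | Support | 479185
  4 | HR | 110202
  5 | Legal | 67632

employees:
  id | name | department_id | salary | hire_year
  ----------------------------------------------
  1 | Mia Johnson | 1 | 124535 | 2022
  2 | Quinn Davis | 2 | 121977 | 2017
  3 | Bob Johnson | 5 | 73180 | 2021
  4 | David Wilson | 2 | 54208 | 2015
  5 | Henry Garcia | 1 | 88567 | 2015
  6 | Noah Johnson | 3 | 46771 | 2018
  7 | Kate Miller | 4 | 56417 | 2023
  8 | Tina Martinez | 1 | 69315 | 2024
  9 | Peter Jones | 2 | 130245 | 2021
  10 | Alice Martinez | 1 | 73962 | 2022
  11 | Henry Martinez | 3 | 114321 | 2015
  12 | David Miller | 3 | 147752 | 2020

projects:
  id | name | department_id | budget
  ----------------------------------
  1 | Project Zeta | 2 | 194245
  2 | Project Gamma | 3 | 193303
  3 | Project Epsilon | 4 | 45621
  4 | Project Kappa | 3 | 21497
SELECT name, salary FROM employees WHERE salary > 79850

Execution result:
name | salary
Mia Johnson | 124535
Quinn Davis | 121977
Henry Garcia | 88567
Peter Jones | 130245
Henry Martinez | 114321
David Miller | 147752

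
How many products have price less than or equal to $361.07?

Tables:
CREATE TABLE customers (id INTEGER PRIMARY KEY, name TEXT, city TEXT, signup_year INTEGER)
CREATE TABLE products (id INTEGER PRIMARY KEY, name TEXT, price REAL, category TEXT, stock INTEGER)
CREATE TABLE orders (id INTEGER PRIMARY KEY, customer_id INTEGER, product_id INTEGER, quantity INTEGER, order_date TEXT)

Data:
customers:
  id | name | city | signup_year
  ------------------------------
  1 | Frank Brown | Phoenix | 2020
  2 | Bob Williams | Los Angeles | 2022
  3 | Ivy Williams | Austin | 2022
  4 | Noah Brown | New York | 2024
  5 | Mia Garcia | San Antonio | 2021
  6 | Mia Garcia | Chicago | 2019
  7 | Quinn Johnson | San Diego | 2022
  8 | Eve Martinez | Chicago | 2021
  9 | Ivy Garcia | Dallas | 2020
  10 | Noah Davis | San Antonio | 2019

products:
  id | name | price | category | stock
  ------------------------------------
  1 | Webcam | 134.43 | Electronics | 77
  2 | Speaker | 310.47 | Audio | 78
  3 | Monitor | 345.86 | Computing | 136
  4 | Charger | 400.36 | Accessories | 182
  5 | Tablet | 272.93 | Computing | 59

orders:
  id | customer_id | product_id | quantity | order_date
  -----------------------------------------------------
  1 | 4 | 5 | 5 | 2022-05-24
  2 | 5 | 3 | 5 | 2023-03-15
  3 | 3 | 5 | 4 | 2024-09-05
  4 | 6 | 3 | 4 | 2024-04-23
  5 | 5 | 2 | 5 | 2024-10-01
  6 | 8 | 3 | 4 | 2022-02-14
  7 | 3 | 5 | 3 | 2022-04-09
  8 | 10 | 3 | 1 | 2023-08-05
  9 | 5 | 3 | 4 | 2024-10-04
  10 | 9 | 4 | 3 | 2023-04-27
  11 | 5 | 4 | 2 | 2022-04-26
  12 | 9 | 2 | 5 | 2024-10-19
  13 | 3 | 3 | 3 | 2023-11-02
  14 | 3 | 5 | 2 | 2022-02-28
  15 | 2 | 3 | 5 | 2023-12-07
SELECT COUNT(*) FROM products WHERE price <= 361.07

Execution result:
4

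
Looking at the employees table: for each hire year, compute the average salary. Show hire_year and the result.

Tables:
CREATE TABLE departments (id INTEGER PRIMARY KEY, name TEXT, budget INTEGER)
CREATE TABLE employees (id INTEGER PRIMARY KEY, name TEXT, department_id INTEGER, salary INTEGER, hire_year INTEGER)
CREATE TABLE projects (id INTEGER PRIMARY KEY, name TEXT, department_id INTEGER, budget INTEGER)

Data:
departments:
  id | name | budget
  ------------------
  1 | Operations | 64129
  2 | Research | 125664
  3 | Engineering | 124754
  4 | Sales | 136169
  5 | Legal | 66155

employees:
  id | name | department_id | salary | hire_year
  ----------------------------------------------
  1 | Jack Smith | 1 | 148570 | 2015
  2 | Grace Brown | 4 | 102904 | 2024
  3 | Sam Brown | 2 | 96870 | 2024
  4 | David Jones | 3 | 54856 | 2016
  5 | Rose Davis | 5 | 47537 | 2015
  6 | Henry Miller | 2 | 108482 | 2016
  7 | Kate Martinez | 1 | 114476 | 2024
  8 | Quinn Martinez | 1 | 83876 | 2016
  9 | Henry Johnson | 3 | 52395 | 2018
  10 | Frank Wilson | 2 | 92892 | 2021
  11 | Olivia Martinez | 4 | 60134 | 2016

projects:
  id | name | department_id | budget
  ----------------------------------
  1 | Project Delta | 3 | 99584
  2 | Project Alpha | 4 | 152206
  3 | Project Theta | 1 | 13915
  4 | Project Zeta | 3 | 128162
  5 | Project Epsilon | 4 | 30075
SELECT hire_year, AVG(salary) AS avg_salary FROM employees GROUP BY hire_year

Execution result:
hire_year | avg_salary
2015 | 98053.50
2016 | 76837.00
2018 | 52395.00
2021 | 92892.00
2024 | 104750.00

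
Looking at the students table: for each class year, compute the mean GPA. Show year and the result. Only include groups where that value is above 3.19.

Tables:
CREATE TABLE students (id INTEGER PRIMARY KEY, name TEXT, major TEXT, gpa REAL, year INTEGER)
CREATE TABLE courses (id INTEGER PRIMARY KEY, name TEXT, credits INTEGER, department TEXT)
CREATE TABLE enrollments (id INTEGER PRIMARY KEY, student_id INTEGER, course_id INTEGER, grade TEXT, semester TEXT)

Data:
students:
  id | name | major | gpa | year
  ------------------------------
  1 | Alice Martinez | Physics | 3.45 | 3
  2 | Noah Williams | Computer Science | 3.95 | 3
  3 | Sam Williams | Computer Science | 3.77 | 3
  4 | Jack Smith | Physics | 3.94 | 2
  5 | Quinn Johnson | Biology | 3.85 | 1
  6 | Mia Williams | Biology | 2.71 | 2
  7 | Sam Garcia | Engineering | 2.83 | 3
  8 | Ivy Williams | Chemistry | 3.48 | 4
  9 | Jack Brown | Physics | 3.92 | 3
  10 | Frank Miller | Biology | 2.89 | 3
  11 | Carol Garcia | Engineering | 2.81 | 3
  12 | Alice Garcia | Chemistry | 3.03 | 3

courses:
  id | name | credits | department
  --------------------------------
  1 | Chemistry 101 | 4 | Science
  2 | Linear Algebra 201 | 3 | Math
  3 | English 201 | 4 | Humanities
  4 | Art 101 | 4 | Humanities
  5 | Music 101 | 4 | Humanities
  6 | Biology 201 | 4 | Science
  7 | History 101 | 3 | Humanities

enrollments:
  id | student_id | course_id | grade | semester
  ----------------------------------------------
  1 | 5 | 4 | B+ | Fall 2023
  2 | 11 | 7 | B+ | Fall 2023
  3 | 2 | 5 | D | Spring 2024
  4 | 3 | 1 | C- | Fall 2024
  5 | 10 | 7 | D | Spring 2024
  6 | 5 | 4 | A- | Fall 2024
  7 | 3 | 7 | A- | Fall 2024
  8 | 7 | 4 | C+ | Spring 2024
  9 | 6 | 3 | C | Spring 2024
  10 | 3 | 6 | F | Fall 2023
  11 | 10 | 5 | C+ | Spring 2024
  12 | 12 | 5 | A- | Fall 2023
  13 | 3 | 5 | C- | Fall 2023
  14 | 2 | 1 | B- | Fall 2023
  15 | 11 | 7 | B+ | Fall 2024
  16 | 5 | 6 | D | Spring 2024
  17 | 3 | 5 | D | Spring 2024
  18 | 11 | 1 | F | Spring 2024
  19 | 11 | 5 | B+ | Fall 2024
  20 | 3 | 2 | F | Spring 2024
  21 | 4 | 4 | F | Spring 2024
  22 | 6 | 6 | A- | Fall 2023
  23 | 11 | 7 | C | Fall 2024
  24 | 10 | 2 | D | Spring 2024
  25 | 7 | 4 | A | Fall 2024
SELECT year, AVG(gpa) AS avg_gpa FROM students GROUP BY year HAVING AVG(gpa) > 3.19

Execution result:
year | avg_gpa
1 | 3.85
2 | 3.33
3 | 3.33
4 | 3.48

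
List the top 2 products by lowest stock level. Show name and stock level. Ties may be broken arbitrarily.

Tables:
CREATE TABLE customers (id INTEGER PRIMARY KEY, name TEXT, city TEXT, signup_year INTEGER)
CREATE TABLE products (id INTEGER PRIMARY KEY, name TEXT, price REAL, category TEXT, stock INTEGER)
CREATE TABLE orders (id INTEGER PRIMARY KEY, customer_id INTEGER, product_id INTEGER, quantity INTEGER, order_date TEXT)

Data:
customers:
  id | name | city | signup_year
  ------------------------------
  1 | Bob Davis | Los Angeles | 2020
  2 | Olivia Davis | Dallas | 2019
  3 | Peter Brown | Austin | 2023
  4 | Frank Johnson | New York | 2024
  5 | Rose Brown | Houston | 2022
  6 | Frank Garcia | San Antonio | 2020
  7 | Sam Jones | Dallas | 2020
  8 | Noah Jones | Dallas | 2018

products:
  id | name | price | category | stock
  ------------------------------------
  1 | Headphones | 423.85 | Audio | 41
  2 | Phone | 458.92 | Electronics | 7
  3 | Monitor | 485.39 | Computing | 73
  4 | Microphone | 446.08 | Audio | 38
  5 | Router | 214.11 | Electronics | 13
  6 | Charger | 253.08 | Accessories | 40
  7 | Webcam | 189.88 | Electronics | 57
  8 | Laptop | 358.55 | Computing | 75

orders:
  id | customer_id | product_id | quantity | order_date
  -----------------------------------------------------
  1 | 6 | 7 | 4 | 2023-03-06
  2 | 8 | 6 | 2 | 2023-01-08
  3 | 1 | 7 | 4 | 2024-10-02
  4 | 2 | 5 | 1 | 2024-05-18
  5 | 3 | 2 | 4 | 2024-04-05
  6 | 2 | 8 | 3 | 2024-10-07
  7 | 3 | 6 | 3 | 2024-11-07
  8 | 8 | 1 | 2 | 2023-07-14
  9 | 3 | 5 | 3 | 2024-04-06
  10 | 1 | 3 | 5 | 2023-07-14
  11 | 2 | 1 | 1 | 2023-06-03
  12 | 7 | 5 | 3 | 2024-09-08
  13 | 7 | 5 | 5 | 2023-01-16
SELECT name, stock FROM products ORDER BY stock ASC LIMIT 2

Execution result:
name | stock
Phone | 7
Router | 13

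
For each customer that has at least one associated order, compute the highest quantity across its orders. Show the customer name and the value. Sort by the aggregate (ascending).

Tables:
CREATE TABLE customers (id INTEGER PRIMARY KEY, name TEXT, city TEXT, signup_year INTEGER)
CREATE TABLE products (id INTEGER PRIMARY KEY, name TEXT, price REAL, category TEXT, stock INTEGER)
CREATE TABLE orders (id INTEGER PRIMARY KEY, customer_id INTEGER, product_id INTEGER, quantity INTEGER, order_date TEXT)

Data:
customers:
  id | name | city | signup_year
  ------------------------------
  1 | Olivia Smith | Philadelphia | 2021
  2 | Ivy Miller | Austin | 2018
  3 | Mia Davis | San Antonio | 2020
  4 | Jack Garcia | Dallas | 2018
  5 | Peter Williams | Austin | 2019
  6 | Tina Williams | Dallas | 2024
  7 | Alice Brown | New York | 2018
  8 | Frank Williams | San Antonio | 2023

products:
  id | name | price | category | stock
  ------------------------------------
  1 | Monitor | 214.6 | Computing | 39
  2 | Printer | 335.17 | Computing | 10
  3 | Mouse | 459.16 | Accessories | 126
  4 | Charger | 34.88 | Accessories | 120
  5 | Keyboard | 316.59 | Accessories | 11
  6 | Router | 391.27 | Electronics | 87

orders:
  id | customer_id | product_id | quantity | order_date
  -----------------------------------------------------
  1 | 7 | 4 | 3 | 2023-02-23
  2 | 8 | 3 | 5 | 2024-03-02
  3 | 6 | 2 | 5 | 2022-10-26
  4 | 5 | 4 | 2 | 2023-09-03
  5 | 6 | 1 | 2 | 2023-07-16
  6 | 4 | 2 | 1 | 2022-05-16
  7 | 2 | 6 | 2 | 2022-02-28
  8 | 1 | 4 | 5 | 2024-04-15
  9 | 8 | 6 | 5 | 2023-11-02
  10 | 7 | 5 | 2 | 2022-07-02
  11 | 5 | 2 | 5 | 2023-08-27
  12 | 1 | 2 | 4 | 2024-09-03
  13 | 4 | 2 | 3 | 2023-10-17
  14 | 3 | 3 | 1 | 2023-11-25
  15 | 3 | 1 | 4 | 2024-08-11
SELECT p.name, MAX(c.quantity) AS max_quantity FROM orders c JOIN customers p ON c.customer_id = p.id GROUP BY p.id, p.name ORDER BY max_quantity ASC

Execution result:
name | max_quantity
Ivy Miller | 2
Jack Garcia | 3
Alice Brown | 3
Mia Davis | 4
Olivia Smith | 5
Peter Williams | 5
Tina Williams | 5
Frank Williams | 5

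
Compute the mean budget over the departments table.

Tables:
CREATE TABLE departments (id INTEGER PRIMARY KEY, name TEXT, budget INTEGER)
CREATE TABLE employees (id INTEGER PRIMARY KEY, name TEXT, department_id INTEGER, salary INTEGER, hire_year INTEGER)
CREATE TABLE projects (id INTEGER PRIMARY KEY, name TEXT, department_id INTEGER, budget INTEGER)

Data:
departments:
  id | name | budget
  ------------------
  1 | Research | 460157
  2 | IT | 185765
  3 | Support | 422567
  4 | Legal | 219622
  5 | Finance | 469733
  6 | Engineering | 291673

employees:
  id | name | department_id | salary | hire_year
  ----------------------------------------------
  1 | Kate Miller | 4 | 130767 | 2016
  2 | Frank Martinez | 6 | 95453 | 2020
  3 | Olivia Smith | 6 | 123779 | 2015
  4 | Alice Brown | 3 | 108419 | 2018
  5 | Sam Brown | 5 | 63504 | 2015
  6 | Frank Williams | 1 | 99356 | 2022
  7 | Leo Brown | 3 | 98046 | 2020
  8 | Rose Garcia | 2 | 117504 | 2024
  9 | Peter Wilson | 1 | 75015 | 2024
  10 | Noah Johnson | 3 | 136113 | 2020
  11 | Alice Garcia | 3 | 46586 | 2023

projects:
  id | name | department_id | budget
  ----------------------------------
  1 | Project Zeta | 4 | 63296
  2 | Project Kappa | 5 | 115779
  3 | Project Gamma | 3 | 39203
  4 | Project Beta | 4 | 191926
SELECT AVG(budget) FROM departments

Execution result:
341586.17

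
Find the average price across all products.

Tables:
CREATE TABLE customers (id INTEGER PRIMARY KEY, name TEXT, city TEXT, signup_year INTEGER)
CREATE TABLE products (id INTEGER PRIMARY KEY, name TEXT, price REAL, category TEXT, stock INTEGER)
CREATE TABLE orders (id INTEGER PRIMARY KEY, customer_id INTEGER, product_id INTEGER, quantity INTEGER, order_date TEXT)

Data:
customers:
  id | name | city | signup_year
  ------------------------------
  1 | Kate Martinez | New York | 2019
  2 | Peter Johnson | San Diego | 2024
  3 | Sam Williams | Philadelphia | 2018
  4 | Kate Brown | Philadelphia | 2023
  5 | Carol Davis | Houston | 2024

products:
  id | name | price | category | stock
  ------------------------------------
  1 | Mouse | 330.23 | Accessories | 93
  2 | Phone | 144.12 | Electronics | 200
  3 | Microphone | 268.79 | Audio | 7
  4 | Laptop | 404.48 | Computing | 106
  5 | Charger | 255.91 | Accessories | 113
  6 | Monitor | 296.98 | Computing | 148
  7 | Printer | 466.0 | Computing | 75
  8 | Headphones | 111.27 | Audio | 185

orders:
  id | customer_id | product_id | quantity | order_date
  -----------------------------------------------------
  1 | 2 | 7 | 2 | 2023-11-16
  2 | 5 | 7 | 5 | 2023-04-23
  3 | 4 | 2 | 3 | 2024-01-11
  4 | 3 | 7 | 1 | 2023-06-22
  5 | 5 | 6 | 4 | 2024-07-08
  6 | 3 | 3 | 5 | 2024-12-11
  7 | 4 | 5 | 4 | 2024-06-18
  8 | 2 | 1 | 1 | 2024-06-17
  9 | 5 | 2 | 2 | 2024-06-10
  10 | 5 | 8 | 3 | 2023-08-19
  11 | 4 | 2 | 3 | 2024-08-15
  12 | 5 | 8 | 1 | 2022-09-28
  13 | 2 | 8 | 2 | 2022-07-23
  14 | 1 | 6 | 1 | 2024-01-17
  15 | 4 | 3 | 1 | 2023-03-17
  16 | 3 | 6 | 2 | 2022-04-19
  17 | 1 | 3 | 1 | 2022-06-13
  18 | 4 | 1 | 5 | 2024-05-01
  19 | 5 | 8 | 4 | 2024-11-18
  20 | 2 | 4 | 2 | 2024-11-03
SELECT AVG(price) FROM products

Execution result:
284.72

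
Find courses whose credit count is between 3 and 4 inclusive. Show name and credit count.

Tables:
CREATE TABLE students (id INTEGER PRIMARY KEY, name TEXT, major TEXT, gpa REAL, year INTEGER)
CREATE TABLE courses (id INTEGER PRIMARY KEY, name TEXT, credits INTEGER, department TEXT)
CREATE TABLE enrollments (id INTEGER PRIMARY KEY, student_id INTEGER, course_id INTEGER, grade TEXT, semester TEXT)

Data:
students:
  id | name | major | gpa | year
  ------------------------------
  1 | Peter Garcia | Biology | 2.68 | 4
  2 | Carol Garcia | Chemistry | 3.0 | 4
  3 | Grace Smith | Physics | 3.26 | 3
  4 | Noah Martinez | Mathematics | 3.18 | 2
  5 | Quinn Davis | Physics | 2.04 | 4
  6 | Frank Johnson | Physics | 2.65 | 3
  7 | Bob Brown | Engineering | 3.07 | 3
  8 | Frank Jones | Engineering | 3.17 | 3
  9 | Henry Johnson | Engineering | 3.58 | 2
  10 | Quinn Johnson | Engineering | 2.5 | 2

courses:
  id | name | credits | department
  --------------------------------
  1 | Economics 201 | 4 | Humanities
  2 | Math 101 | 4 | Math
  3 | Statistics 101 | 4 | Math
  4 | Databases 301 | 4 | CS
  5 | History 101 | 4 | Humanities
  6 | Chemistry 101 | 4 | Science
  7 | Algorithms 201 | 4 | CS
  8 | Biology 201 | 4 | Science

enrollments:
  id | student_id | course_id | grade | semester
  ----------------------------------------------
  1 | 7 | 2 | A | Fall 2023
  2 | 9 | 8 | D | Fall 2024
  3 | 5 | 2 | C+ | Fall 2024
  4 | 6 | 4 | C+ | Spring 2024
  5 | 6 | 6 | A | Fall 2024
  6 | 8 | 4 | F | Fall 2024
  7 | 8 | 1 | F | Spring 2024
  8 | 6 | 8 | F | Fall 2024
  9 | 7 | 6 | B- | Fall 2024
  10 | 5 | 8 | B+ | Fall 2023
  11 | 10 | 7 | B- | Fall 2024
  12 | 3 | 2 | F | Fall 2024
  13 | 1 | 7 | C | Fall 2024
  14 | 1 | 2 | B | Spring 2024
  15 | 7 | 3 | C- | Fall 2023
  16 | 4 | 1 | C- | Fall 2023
SELECT name, credits FROM courses WHERE credits BETWEEN 3 AND 4

Execution result:
name | credits
Economics 201 | 4
Math 101 | 4
Statistics 101 | 4
Databases 301 | 4
History 101 | 4
Chemistry 101 | 4
Algorithms 201 | 4
Biology 201 | 4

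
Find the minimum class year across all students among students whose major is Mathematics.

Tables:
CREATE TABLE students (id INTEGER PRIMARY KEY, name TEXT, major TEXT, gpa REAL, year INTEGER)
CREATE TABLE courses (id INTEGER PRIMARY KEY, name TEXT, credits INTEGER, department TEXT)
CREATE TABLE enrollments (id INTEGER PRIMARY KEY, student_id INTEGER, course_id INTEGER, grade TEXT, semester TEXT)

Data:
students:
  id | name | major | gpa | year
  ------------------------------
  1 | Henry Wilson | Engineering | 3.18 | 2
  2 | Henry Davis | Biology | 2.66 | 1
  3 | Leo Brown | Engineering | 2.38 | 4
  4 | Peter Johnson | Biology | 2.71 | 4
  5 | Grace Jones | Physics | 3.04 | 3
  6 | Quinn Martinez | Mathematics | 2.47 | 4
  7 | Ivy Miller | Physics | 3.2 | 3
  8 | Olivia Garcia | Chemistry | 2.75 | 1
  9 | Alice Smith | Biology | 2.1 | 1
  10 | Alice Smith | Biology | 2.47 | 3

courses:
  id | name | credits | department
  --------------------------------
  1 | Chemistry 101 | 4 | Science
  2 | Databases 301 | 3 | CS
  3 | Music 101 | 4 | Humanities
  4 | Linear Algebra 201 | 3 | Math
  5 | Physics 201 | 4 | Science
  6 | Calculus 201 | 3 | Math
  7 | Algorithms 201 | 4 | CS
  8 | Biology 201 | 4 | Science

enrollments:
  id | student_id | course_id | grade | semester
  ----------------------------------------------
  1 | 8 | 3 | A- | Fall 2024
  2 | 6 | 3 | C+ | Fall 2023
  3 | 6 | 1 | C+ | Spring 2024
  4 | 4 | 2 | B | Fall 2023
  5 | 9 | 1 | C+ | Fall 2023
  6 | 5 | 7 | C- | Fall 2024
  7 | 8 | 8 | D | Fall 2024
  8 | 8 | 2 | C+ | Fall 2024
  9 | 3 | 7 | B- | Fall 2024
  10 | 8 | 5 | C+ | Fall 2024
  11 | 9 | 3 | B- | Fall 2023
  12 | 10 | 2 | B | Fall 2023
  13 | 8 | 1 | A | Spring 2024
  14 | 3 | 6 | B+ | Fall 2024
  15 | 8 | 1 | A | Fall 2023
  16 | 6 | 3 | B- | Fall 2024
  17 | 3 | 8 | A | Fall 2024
SELECT MIN(year) FROM students WHERE major = 'Mathematics'

Execution result:
4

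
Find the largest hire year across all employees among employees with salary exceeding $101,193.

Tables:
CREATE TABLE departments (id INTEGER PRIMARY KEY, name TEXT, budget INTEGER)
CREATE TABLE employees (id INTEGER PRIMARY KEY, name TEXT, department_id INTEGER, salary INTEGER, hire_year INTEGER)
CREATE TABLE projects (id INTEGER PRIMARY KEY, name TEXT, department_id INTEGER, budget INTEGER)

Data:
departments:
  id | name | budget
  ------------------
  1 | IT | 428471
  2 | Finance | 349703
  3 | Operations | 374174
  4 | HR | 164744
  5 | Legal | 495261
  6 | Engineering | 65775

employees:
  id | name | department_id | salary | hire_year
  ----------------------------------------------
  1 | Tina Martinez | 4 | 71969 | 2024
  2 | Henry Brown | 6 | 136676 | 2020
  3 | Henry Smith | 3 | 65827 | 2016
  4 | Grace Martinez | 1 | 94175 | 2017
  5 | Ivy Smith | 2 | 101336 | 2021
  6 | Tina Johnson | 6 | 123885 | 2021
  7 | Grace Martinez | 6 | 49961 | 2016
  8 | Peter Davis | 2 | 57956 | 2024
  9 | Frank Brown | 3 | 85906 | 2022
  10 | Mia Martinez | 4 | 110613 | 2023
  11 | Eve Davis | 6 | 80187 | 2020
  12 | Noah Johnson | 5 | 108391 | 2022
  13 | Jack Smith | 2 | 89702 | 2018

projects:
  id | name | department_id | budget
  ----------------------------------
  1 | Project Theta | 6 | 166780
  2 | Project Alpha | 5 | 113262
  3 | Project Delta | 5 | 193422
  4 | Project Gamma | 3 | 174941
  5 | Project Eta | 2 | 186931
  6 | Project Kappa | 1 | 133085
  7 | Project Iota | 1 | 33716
SELECT MAX(hire_year) FROM employees WHERE salary > 101193

Execution result:
2023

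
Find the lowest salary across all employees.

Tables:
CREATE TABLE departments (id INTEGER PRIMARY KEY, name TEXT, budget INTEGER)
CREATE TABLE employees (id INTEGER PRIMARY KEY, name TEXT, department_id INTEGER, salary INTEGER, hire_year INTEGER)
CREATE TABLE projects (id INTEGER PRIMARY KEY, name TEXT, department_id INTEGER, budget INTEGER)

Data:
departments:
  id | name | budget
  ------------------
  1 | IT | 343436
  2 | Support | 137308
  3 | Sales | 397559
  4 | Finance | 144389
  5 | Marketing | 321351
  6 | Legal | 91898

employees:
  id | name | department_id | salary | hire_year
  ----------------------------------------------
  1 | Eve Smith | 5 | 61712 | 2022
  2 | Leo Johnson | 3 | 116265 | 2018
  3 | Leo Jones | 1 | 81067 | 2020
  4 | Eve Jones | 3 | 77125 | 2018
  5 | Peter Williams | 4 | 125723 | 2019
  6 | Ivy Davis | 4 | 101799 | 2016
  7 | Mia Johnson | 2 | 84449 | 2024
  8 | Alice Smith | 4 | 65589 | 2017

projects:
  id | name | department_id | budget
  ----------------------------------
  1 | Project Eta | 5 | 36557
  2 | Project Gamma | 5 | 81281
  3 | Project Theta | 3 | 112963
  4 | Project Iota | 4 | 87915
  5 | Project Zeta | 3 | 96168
SELECT MIN(salary) FROM employees

Execution result:
61712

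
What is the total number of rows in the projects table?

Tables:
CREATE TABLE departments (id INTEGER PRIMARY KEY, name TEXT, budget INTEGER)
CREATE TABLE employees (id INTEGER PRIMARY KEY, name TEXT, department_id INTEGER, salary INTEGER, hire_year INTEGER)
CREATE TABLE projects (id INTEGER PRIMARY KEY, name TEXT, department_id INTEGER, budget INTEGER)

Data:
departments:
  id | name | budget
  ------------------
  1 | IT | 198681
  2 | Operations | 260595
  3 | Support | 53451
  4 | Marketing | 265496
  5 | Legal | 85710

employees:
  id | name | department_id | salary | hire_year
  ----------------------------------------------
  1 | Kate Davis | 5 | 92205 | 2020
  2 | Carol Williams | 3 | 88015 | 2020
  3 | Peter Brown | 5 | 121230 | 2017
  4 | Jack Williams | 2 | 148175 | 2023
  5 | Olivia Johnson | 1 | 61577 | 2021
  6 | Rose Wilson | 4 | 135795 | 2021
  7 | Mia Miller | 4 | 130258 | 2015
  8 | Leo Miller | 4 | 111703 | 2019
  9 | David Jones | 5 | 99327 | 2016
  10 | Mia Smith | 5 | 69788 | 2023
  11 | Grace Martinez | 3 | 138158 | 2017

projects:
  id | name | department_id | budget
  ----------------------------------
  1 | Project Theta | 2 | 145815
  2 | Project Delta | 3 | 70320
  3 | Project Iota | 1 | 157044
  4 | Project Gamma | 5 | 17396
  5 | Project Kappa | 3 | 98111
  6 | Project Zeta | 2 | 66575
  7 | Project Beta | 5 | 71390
SELECT COUNT(*) FROM projects

Execution result:
7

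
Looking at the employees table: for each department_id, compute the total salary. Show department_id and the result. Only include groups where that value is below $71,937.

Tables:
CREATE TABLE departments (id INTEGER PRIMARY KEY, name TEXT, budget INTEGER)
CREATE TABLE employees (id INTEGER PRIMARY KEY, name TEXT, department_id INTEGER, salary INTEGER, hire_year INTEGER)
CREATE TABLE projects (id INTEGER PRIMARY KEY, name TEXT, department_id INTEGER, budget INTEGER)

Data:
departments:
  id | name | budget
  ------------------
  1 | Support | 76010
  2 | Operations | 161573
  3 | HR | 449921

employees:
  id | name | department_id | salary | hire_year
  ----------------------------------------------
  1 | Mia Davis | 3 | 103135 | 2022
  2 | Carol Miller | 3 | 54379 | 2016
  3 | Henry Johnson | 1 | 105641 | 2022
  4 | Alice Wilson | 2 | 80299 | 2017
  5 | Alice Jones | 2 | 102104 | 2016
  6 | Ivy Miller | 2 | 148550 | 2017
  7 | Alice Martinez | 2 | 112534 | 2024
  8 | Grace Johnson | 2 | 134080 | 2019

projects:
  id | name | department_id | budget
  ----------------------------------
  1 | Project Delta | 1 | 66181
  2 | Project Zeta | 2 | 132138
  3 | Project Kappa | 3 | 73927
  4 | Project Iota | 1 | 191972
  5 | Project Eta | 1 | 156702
SELECT department_id, SUM(salary) AS sum_salary FROM employees GROUP BY department_id HAVING SUM(salary) < 71937

Execution result:
(no rows)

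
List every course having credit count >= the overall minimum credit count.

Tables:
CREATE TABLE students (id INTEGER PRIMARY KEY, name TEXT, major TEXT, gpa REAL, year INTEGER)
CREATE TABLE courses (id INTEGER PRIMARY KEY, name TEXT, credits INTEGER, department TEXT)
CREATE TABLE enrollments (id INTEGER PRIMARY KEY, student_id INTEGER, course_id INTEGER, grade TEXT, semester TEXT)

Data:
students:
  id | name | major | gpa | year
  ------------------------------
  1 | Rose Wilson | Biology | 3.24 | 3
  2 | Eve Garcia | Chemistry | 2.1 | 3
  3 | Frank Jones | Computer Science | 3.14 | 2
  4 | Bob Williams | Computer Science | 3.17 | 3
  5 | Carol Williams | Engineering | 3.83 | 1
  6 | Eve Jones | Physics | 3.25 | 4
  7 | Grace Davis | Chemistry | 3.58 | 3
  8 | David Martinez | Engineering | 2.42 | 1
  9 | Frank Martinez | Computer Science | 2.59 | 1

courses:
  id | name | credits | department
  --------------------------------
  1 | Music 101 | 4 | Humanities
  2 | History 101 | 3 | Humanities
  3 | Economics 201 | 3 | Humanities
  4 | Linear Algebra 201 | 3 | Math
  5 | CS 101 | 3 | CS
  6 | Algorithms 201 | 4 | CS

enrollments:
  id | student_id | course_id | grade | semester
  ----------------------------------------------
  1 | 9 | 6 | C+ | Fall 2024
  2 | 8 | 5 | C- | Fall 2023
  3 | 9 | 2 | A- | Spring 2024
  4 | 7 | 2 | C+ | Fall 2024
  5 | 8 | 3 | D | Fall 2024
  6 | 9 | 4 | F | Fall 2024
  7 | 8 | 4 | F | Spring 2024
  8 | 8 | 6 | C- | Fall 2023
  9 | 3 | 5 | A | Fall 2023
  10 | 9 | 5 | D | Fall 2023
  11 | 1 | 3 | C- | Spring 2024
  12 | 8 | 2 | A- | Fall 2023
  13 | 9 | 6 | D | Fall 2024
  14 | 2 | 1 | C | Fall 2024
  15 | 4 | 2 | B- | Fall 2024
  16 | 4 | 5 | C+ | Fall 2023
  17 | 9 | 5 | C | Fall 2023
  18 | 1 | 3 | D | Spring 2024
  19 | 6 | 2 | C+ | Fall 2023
SELECT name, credits FROM courses WHERE credits >= (SELECT MIN(credits) FROM courses)

Execution result:
name | credits
Music 101 | 4
History 101 | 3
Economics 201 | 3
Linear Algebra 201 | 3
CS 101 | 3
Algorithms 201 | 4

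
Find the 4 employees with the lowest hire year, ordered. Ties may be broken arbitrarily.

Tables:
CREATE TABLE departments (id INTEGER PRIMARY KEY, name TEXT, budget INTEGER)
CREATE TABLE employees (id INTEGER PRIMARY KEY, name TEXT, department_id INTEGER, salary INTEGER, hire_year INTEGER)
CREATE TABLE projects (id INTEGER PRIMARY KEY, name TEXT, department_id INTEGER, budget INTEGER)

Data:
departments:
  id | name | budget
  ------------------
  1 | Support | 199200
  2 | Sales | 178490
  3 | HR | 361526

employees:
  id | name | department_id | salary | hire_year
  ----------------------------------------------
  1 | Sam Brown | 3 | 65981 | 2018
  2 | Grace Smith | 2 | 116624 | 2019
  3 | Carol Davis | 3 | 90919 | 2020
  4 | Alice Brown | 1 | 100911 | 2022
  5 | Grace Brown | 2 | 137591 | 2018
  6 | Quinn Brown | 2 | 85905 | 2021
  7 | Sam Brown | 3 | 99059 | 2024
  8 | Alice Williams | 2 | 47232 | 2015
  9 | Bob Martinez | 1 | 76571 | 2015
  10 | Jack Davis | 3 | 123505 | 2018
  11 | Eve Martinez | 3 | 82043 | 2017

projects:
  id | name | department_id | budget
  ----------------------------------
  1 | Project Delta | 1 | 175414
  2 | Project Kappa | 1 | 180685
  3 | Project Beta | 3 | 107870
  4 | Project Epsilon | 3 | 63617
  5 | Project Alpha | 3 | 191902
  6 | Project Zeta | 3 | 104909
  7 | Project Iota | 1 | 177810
SELECT name, hire_year FROM employees ORDER BY hire_year ASC LIMIT 4

Execution result:
name | hire_year
Alice Williams | 2015
Bob Martinez | 2015
Eve Martinez | 2017
Sam Brown | 2018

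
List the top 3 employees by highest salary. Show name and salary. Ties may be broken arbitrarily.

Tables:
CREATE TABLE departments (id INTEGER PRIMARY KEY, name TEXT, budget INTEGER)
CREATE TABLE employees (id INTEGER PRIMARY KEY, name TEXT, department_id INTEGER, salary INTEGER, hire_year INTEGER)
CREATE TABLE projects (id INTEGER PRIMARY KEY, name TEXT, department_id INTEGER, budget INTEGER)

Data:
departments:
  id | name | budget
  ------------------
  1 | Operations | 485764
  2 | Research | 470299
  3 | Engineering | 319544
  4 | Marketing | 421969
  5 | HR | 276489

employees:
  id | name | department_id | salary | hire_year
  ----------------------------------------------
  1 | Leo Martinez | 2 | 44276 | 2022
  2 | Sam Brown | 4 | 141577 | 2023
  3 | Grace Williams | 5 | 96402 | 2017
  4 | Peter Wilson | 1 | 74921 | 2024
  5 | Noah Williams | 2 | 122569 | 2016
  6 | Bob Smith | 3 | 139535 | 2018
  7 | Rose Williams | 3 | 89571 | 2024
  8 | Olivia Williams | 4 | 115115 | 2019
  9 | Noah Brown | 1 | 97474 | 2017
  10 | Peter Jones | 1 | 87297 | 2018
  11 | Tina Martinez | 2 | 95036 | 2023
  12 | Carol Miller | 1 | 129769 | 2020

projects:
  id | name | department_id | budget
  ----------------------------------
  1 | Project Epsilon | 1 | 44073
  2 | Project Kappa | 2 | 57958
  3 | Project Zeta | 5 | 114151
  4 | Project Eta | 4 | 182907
SELECT name, salary FROM employees ORDER BY salary DESC LIMIT 3

Execution result:
name | salary
Sam Brown | 141577
Bob Smith | 139535
Carol Miller | 129769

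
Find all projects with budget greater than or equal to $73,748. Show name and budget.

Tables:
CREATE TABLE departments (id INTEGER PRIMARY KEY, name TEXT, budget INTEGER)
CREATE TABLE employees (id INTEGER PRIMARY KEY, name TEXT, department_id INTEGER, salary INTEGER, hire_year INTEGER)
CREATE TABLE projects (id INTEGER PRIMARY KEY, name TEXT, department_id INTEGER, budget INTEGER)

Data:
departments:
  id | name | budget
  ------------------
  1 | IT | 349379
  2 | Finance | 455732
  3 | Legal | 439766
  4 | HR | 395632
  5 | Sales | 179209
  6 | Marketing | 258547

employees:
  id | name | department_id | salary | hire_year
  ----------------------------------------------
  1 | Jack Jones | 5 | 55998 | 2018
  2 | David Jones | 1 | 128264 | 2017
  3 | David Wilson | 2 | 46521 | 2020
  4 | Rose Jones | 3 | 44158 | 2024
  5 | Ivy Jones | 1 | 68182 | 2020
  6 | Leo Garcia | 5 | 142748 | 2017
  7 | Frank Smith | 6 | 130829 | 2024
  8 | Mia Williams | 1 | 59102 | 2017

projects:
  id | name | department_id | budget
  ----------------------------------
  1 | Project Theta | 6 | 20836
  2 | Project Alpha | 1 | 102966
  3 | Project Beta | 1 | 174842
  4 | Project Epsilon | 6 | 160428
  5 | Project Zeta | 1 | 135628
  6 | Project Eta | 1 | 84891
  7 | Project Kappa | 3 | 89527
SELECT name, budget FROM projects WHERE budget >= 73748

Execution result:
name | budget
Project Alpha | 102966
Project Beta | 174842
Project Epsilon | 160428
Project Zeta | 135628
Project Eta | 84891
Project Kappa | 89527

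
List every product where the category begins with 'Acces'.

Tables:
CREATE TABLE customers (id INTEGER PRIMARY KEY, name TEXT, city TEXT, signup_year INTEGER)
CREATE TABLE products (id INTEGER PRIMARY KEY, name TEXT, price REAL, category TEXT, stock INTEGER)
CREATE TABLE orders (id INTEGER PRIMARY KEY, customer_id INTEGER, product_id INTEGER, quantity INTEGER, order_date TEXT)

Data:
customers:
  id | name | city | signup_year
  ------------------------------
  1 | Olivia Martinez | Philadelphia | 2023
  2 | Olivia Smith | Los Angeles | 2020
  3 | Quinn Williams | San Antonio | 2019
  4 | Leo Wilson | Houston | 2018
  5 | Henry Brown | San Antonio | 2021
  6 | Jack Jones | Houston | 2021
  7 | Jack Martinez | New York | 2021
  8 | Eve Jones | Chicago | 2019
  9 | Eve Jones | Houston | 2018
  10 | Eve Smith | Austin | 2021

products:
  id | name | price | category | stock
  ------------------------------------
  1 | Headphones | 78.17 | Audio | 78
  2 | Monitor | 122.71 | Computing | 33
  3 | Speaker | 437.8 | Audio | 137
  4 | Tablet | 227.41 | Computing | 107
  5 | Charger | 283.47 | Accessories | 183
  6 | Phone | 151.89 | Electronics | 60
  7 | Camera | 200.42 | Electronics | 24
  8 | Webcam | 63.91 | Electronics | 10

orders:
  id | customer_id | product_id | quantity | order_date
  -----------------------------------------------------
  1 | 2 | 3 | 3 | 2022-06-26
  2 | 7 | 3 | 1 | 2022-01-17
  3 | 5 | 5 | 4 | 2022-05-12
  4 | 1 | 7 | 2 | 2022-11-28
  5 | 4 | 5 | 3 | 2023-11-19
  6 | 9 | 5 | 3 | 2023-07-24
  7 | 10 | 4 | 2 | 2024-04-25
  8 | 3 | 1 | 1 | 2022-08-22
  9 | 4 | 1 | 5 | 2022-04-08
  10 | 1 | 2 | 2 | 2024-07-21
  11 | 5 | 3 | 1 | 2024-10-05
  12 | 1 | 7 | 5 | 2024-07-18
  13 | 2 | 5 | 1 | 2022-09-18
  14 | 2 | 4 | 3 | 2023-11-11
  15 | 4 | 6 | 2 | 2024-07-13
SELECT name, category FROM products WHERE category LIKE 'Acces%'

Execution result:
name | category
Charger | Accessories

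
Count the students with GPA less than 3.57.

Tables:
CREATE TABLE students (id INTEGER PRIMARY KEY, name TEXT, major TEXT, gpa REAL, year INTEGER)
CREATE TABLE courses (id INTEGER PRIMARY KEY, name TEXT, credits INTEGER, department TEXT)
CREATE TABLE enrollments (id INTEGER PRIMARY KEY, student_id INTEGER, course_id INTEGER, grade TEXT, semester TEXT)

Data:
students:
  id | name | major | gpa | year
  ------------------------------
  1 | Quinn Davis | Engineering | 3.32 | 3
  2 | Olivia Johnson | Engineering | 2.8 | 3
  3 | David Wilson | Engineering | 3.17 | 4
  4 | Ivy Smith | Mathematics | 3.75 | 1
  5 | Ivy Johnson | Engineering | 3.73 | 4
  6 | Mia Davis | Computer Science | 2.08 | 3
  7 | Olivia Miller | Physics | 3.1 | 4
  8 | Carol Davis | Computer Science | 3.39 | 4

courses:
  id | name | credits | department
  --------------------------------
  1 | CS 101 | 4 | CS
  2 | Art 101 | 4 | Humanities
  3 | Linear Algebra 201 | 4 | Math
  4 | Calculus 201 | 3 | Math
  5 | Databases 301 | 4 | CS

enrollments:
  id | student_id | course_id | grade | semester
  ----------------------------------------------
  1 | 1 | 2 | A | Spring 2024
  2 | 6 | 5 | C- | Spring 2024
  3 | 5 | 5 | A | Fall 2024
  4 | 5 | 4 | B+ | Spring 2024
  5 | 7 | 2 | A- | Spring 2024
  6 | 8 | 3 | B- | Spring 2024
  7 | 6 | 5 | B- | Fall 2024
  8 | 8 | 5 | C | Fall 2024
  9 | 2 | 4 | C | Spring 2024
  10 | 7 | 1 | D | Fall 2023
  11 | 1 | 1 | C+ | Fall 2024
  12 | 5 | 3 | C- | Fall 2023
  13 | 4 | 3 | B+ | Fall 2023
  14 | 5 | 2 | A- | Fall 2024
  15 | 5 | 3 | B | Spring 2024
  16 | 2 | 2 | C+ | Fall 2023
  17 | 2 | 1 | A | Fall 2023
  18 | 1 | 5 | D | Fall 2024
SELECT COUNT(*) FROM students WHERE gpa < 3.57

Execution result:
6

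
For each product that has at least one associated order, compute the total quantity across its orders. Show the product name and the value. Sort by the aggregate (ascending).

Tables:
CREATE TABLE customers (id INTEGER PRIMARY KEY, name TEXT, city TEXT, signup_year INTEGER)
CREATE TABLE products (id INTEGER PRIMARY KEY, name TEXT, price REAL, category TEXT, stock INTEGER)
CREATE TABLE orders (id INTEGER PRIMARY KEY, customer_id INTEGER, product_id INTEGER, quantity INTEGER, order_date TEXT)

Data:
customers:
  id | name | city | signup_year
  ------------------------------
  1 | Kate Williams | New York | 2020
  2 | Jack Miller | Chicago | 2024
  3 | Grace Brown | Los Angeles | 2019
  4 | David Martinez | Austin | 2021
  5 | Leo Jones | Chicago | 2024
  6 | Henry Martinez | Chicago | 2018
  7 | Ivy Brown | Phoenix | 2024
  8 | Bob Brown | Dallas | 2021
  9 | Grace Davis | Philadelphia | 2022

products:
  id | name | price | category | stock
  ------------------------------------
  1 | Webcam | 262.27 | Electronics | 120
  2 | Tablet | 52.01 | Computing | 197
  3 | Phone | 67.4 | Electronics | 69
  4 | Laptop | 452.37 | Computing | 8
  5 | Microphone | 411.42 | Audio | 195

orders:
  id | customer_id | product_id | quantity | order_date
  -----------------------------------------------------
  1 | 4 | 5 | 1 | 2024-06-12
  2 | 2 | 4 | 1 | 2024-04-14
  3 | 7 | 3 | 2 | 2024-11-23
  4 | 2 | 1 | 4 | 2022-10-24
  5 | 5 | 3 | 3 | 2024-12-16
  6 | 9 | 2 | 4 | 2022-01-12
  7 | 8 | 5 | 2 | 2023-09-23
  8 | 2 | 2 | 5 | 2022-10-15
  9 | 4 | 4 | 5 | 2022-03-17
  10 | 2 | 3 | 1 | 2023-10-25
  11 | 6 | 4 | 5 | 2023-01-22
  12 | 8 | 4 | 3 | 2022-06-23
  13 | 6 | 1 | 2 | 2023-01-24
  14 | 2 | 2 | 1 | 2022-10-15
SELECT p.name, SUM(c.quantity) AS sum_quantity FROM orders c JOIN products p ON c.product_id = p.id GROUP BY p.id, p.name ORDER BY sum_quantity ASC

Execution result:
name | sum_quantity
Microphone | 3
Webcam | 6
Phone | 6
Tablet | 10
Laptop | 14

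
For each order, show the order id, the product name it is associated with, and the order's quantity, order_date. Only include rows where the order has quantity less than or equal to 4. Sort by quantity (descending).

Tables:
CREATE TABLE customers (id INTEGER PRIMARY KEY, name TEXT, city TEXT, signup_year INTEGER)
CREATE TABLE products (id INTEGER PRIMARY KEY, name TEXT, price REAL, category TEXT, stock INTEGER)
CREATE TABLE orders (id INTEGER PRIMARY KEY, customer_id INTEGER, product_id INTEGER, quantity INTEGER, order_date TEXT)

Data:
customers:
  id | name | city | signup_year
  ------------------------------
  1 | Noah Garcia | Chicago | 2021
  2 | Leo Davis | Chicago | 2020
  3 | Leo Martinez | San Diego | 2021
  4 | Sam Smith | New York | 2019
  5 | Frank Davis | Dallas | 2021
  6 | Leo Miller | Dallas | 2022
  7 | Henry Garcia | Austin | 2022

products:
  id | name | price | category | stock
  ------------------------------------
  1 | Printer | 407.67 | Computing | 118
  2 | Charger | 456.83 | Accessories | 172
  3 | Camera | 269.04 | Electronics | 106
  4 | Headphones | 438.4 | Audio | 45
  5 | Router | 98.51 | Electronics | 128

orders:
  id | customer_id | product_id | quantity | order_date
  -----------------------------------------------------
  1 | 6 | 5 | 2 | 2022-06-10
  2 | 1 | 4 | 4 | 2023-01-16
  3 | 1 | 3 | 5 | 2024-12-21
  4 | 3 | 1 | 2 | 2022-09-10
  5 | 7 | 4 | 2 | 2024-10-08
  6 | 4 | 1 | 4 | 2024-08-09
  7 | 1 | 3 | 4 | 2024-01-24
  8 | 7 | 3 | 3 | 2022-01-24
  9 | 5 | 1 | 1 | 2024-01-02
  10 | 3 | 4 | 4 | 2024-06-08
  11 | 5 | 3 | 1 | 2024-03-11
SELECT c.id, p.name AS product, c.quantity, c.order_date FROM orders c JOIN products p ON c.product_id = p.id WHERE c.quantity <= 4 ORDER BY c.quantity DESC

Execution result:
id | product | quantity | order_date
2 | Headphones | 4 | 2023-01-16
6 | Printer | 4 | 2024-08-09
7 | Camera | 4 | 2024-01-24
10 | Headphones | 4 | 2024-06-08
8 | Camera | 3 | 2022-01-24
1 | Router | 2 | 2022-06-10
4 | Printer | 2 | 2022-09-10
5 | Headphones | 2 | 2024-10-08
9 | Printer | 1 | 2024-01-02
11 | Camera | 1 | 2024-03-11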